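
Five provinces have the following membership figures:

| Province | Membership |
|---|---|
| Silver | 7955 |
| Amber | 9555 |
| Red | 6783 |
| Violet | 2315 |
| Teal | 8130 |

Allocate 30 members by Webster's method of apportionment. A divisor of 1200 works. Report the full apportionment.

With modified divisor 1200: modified quotas Silver 6.629, Amber 7.963, Red 5.652, Violet 1.929, Teal 6.775.
Rounding to the nearest integer: Silver 7, Amber 8, Red 6, Violet 2, Teal 7 (total 30).

Silver 7, Amber 8, Red 6, Violet 2, Teal 7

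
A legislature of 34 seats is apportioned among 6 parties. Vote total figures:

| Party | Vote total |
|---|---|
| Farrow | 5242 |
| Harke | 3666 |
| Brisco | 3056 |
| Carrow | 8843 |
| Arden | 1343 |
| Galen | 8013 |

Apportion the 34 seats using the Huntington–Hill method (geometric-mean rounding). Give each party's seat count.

Farrow=6, Harke=4, Brisco=3, Carrow=10, Arden=2, Galen=9

With divisor 907: modified quotas Farrow 5.779, Harke 4.042, Brisco 3.369, Carrow 9.750, Arden 1.481, Galen 8.835.
Geometric-mean thresholds: Farrow √(5·6)=5.477, Harke √(4·5)=4.472, Brisco √(3·4)=3.464, Carrow √(9·10)=9.487, Arden √(1·2)=1.414, Galen √(8·9)=8.485.
Each quota rounded against its threshold gives Farrow 6, Harke 4, Brisco 3, Carrow 10, Arden 2, Galen 9 (total 34).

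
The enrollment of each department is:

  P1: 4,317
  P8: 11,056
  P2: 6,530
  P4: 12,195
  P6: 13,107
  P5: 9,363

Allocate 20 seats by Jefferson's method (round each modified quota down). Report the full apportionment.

P1=1, P8=4, P2=2, P4=5, P6=5, P5=3

Standard divisor 56568/20 ≈ 2828.4; standard quotas: P1 1.526, P8 3.909, P2 2.309, P4 4.312, P6 4.634, P5 3.310.
Rounding down gives 1, 3, 2, 4, 4, 3 = 17 seats, so the divisor must be adjusted.
With modified divisor 2400: modified quotas P1 1.799, P8 4.607, P2 2.721, P4 5.081, P6 5.461, P5 3.901.
Rounding down: P1 1, P8 4, P2 2, P4 5, P6 5, P5 3 (total 20).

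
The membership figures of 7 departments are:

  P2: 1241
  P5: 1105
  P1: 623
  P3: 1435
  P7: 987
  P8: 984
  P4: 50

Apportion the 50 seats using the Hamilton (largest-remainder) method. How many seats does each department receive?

Total 6425; standard divisor 6425/50 ≈ 128.5.
Standard quotas: P2 9.658, P5 8.599, P1 4.848, P3 11.167, P7 7.681, P8 7.658, P4 0.389.
Lower quotas: P2 9, P5 8, P1 4, P3 11, P7 7, P8 7, P4 0 (sum 46, leaving 4 seats).
Remainders in descending order: P1 0.848, P7 0.681, P2 0.658, P8 0.658, P5 0.599, P4 0.389, P3 0.167.
Largest remainders: P1, P7, P2, P8 receive the extra seats.

P2=10, P5=8, P1=5, P3=11, P7=8, P8=8, P4=0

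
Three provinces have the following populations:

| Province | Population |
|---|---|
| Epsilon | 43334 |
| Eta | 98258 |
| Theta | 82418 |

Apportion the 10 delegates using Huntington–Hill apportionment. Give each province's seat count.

Epsilon 2, Eta 4, Theta 4

With divisor 22882: modified quotas Epsilon 1.894, Eta 4.294, Theta 3.602.
Geometric-mean thresholds: Epsilon √(1·2)=1.414, Eta √(4·5)=4.472, Theta √(3·4)=3.464.
Each quota rounded against its threshold gives Epsilon 2, Eta 4, Theta 4 (total 10).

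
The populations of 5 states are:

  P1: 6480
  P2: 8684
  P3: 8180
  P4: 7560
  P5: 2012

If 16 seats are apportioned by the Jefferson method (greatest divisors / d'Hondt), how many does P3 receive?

4

Standard divisor 32916/16 ≈ 2057.25; standard quotas: P1 3.150, P2 4.221, P3 3.976, P4 3.675, P5 0.978.
Rounding down gives 3, 4, 3, 3, 0 = 13 seats, so the divisor must be adjusted.
With modified divisor 1800: modified quotas P1 3.600, P2 4.824, P3 4.544, P4 4.200, P5 1.118.
Rounding down: P1 3, P2 4, P3 4, P4 4, P5 1 (total 16).
P3 receives 4.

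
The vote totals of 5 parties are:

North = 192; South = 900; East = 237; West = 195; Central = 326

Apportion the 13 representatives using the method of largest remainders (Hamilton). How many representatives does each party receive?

North 1, South 6, East 2, West 2, Central 2

Standard divisor: 1850 ÷ 13 ≈ 142.308.
Standard quotas: North 1.349, South 6.324, East 1.665, West 1.370, Central 2.291.
Lower quotas: North 1, South 6, East 1, West 1, Central 2 (sum 11, leaving 2 seats).
Remainders in descending order: East 0.665, West 0.370, North 0.349, South 0.324, Central 0.291.
The surplus seats go to East, West.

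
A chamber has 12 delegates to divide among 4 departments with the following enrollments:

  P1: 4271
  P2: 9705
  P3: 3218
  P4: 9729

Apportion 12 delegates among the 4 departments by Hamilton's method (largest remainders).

Standard divisor: 26923 ÷ 12 ≈ 2243.583.
Standard quotas: P1 1.9037, P2 4.3257, P3 1.4343, P4 4.3364.
Lower quotas: P1 1, P2 4, P3 1, P4 4 (sum 10, leaving 2 seats).
Remainders in descending order: P1 0.9037, P3 0.4343, P4 0.3364, P2 0.3257.
Largest remainders: P1, P3 receive the extra seats.

P1 2, P2 4, P3 2, P4 4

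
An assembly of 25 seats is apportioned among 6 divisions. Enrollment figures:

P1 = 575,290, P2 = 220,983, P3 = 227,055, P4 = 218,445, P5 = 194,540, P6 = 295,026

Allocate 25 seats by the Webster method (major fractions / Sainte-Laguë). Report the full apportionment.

Standard divisor 1731339/25 ≈ 69253.56; standard quotas: P1 8.307, P2 3.191, P3 3.279, P4 3.154, P5 2.809, P6 4.260.
Rounding to the nearest integer gives 8, 3, 3, 3, 3, 4 = 24 seats, so the divisor must be adjusted.
With modified divisor 66600: modified quotas P1 8.638, P2 3.318, P3 3.409, P4 3.280, P5 2.921, P6 4.430.
Rounding to the nearest integer: P1 9, P2 3, P3 3, P4 3, P5 3, P6 4 (total 25).

P1: 9; P2: 3; P3: 3; P4: 3; P5: 3; P6: 4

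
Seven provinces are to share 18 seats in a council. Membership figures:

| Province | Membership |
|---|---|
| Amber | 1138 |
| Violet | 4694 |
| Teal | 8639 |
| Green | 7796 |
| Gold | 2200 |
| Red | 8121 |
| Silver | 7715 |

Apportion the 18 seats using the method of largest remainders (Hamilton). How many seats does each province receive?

Amber 1, Violet 2, Teal 4, Green 3, Gold 1, Red 4, Silver 3

Total 40303; standard divisor 40303/18 ≈ 2239.056.
Standard quotas: Amber 0.5083, Violet 2.0964, Teal 3.8583, Green 3.4818, Gold 0.9826, Red 3.6270, Silver 3.4456.
Lower quotas: Amber 0, Violet 2, Teal 3, Green 3, Gold 0, Red 3, Silver 3 (sum 14, leaving 4 seats).
Remainders in descending order: Gold 0.9826, Teal 0.8583, Red 0.6270, Amber 0.5083, Green 0.4818, Silver 0.4456, Violet 0.0964.
Largest remainders: Gold, Teal, Red, Amber receive the extra seats.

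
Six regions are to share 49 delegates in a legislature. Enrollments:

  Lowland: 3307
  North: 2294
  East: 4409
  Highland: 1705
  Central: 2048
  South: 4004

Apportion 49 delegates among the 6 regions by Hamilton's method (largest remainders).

The standard divisor is 17767/49 ≈ 362.592.
Standard quotas: Lowland 9.120, North 6.327, East 12.160, Highland 4.702, Central 5.648, South 11.043.
Lower quotas: Lowland 9, North 6, East 12, Highland 4, Central 5, South 11 (sum 47, leaving 2 seats).
Remainders in descending order: Highland 0.702, Central 0.648, North 0.327, East 0.160, Lowland 0.120, South 0.043.
The surplus seats go to Highland, Central.

Lowland: 9, North: 6, East: 12, Highland: 5, Central: 6, South: 11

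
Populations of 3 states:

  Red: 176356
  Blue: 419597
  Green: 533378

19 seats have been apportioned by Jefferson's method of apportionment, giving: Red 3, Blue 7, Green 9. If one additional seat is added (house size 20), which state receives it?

Green

Priority for the next seat is population ÷ (current seats + 1).
Priorities: Red 44089.000, Blue 52449.625, Green 53337.800.
Highest priority: Green.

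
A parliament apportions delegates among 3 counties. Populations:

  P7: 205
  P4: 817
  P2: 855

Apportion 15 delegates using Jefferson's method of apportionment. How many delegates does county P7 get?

1

Standard divisor 1877/15 ≈ 125.133; standard quotas: P7 1.638, P4 6.529, P2 6.833.
Rounding down gives 1, 6, 6 = 13 seats, so the divisor must be adjusted.
With modified divisor 110: modified quotas P7 1.864, P4 7.427, P2 7.773.
Rounding down: P7 1, P4 7, P2 7 (total 15).
P7 receives 1.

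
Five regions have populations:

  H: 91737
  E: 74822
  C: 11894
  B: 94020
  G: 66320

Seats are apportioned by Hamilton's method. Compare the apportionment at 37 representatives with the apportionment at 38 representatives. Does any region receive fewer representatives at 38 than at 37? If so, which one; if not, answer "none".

At 37 seats: H 10, E 8, C 2, B 10, G 7.
At 38 seats: H 10, E 8, C 1, B 11, G 8.
C drops from 2 to 1.

C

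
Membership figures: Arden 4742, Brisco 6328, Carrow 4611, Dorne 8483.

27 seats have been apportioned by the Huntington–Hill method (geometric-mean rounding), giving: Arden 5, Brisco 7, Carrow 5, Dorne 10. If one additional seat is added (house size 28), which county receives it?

Priority for the next seat is population ÷ (√(s·(s+1))).
Priorities: Arden 865.767, Brisco 845.615, Carrow 841.850, Dorne 808.822.
Highest priority: Arden.

Arden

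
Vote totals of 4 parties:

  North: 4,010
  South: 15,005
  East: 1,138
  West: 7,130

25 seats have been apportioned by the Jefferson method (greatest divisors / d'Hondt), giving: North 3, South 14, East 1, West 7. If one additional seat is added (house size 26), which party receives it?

Priority for the next seat is population ÷ (current seats + 1).
Priorities: North 1002.500, South 1000.333, East 569.000, West 891.250.
Highest priority: North.

North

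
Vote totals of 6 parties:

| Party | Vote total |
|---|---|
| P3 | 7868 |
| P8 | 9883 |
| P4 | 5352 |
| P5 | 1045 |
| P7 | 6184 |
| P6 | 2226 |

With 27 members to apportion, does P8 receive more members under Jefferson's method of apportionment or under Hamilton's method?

Jefferson: P3 7, P8 9, P4 4, P5 0, P7 5, P6 2.
Hamilton: P3 7, P8 8, P4 4, P5 1, P7 5, P6 2.
P8 gets 9 under Jefferson and 8 under Hamilton.

Jefferson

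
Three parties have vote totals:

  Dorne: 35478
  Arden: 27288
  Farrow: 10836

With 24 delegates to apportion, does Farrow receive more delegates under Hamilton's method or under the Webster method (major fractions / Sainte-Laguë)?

Webster

Hamilton: Dorne 12, Arden 9, Farrow 3.
Webster: Dorne 11, Arden 9, Farrow 4.
Farrow gets 3 under Hamilton and 4 under Webster.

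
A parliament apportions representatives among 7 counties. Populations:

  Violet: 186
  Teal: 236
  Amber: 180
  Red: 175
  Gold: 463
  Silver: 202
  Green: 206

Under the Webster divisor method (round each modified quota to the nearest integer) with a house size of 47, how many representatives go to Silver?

6

Standard divisor 1648/47 ≈ 35.064; standard quotas: Violet 5.305, Teal 6.731, Amber 5.133, Red 4.991, Gold 13.204, Silver 5.761, Green 5.875.
Rounding to the nearest integer gives Violet 5, Teal 7, Amber 5, Red 5, Gold 13, Silver 6, Green 6 — total 47, matching the house size, so no adjustment is needed.
Silver receives 6.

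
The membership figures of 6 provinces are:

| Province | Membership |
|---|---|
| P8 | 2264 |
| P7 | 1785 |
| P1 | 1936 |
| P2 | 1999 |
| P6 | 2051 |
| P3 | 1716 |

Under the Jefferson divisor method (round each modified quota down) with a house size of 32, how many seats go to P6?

6

Standard divisor 11751/32 ≈ 367.219; standard quotas: P8 6.165, P7 4.861, P1 5.272, P2 5.444, P6 5.585, P3 4.673.
Rounding down gives 6, 4, 5, 5, 5, 4 = 29 seats, so the divisor must be adjusted.
With modified divisor 340: modified quotas P8 6.659, P7 5.250, P1 5.694, P2 5.879, P6 6.032, P3 5.047.
Rounding down: P8 6, P7 5, P1 5, P2 5, P6 6, P3 5 (total 32).
P6 receives 6.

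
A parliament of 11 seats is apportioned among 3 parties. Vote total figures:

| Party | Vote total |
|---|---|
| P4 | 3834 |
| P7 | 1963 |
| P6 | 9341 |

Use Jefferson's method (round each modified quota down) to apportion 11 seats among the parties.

Standard divisor 15138/11 ≈ 1376.182; standard quotas: P4 2.786, P7 1.426, P6 6.788.
Rounding down gives 2, 1, 6 = 9 seats, so the divisor must be adjusted.
With modified divisor 1200: modified quotas P4 3.195, P7 1.636, P6 7.784.
Rounding down: P4 3, P7 1, P6 7 (total 11).

P4: 3, P7: 1, P6: 7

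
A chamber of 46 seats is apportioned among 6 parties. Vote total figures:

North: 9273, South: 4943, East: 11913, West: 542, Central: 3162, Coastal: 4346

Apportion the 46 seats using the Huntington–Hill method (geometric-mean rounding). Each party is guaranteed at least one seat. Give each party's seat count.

North=12; South=7; East=16; West=1; Central=4; Coastal=6

With divisor 753: modified quotas North 12.315, South 6.564, East 15.821, West 0.720, Central 4.199, Coastal 5.772.
Geometric-mean thresholds: North √(12·13)=12.490, South √(6·7)=6.481, East √(15·16)=15.492, West (min 1), Central √(4·5)=4.472, Coastal √(5·6)=5.477.
Each quota rounded against its threshold gives North 12, South 7, East 16, West 1, Central 4, Coastal 6 (total 46).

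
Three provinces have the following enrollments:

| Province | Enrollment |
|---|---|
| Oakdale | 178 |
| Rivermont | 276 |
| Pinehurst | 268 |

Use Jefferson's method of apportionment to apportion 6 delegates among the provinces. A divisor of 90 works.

With modified divisor 90: modified quotas Oakdale 1.978, Rivermont 3.067, Pinehurst 2.978.
Rounding down: Oakdale 1, Rivermont 3, Pinehurst 2 (total 6).

Oakdale: 1, Rivermont: 3, Pinehurst: 2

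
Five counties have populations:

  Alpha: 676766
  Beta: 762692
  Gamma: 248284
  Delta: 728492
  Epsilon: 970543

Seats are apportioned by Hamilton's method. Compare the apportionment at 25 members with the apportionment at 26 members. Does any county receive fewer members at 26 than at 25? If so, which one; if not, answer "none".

none

At 25 seats: Alpha 5, Beta 6, Gamma 2, Delta 5, Epsilon 7.
At 26 seats: Alpha 5, Beta 6, Gamma 2, Delta 6, Epsilon 7.
No county's allocation decreased.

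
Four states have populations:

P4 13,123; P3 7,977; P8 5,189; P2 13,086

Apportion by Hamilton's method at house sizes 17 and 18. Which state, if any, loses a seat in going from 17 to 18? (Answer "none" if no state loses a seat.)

none

At 17 seats: P4 6, P3 3, P8 2, P2 6.
At 18 seats: P4 6, P3 4, P8 2, P2 6.
No state's allocation decreased.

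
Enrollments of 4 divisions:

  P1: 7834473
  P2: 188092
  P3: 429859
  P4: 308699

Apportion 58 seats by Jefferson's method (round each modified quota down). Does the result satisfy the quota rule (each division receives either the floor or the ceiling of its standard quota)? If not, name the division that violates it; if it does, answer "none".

P1

Standard quotas: P1 51.865, P2 1.245, P3 2.846, P4 2.044.
Jefferson allocation: P1 53, P2 1, P3 2, P4 2.
P1 has quota 51.865 (lower 51, upper 52) but receives 53 — outside the quota interval.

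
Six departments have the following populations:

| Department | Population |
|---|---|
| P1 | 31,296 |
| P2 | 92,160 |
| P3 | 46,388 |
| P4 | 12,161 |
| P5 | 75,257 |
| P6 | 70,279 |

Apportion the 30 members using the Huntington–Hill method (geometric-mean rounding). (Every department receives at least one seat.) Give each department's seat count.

With divisor 10853: modified quotas P1 2.884, P2 8.492, P3 4.274, P4 1.121, P5 6.934, P6 6.476.
Geometric-mean thresholds: P1 √(2·3)=2.449, P2 √(8·9)=8.485, P3 √(4·5)=4.472, P4 √(1·2)=1.414, P5 √(6·7)=6.481, P6 √(6·7)=6.481.
Each quota rounded against its threshold gives P1 3, P2 9, P3 4, P4 1, P5 7, P6 6 (total 30).

P1: 3, P2: 9, P3: 4, P4: 1, P5: 7, P6: 6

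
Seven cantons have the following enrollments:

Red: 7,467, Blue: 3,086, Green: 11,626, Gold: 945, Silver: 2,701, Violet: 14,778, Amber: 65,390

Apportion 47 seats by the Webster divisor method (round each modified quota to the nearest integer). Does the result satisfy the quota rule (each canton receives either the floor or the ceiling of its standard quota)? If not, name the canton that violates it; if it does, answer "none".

Standard quotas: Red 3.311, Blue 1.368, Green 5.155, Gold 0.419, Silver 1.198, Violet 6.553, Amber 28.996.
Webster allocation: Red 3, Blue 1, Green 5, Gold 0, Silver 1, Violet 7, Amber 30.
Amber has quota 28.996 (lower 28, upper 29) but receives 30 — outside the quota interval.

Amber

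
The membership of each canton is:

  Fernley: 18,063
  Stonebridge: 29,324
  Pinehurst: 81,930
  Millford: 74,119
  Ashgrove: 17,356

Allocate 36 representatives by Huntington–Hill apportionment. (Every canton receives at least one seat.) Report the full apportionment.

With divisor 6262: modified quotas Fernley 2.885, Stonebridge 4.683, Pinehurst 13.084, Millford 11.836, Ashgrove 2.772.
Geometric-mean thresholds: Fernley √(2·3)=2.449, Stonebridge √(4·5)=4.472, Pinehurst √(13·14)=13.491, Millford √(11·12)=11.489, Ashgrove √(2·3)=2.449.
Each quota rounded against its threshold gives Fernley 3, Stonebridge 5, Pinehurst 13, Millford 12, Ashgrove 3 (total 36).

Fernley 3, Stonebridge 5, Pinehurst 13, Millford 12, Ashgrove 3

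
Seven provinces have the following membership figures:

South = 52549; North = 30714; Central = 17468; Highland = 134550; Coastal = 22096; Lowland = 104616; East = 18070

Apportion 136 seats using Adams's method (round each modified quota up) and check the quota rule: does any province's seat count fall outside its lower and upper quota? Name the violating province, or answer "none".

Highland

Standard quotas: South 18.804, North 10.991, Central 6.251, Highland 48.147, Coastal 7.907, Lowland 37.435, East 6.466.
Adams allocation: South 19, North 11, Central 7, Highland 47, Coastal 8, Lowland 37, East 7.
Highland has quota 48.147 (lower 48, upper 49) but receives 47 — outside the quota interval.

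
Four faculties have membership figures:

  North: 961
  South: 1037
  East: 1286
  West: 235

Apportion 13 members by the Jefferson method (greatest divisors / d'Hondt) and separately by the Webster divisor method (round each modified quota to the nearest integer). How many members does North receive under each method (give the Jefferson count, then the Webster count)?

4 and 3

Jefferson: North 4, South 4, East 5, West 0.
Webster: North 3, South 4, East 5, West 1.
North gets 4 under Jefferson and 3 under Webster.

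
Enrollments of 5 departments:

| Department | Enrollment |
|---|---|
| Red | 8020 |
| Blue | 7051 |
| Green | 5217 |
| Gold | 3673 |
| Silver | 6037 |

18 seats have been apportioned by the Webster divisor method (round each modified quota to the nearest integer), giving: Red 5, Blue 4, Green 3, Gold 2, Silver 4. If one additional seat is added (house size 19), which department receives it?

Blue

Priority for the next seat is population ÷ (current seats + 0.5).
Priorities: Red 1458.182, Blue 1566.889, Green 1490.571, Gold 1469.200, Silver 1341.556.
Highest priority: Blue.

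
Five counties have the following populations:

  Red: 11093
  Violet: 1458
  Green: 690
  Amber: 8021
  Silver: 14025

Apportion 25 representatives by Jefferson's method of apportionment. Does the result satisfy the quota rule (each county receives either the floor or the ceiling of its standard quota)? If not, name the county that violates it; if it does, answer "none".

none

Standard quotas: Red 7.859, Violet 1.033, Green 0.489, Amber 5.683, Silver 9.936.
Jefferson allocation: Red 8, Violet 1, Green 0, Amber 6, Silver 10.
Every allocation lies between the lower and upper quota.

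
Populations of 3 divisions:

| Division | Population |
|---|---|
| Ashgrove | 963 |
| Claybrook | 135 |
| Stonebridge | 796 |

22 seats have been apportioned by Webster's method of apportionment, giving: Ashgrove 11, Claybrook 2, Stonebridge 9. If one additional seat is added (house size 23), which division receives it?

Stonebridge

Priority for the next seat is population ÷ (current seats + 0.5).
Priorities: Ashgrove 83.739, Claybrook 54.000, Stonebridge 83.789.
Highest priority: Stonebridge.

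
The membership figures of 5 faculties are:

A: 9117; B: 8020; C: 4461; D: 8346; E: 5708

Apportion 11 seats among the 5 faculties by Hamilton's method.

Total 35652; standard divisor 35652/11 ≈ 3241.091.
Standard quotas: A 2.8129, B 2.4745, C 1.3764, D 2.5751, E 1.7611.
Lower quotas: A 2, B 2, C 1, D 2, E 1 (sum 8, leaving 3 seats).
Remainders in descending order: A 0.8129, E 0.7611, D 0.5751, B 0.4745, C 0.3764.
The surplus seats go to A, E, D.

A=3, B=2, C=1, D=3, E=2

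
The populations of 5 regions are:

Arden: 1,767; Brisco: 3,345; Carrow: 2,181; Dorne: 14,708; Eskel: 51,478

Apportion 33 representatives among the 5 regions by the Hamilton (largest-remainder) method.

The standard divisor is 73479/33 ≈ 2226.636.
Standard quotas: Arden 0.7936, Brisco 1.5023, Carrow 0.9795, Dorne 6.6055, Eskel 23.1192.
Lower quotas: Arden 0, Brisco 1, Carrow 0, Dorne 6, Eskel 23 (sum 30, leaving 3 seats).
Remainders in descending order: Carrow 0.9795, Arden 0.7936, Dorne 0.6055, Brisco 0.5023, Eskel 0.1192.
Largest remainders: Carrow, Arden, Dorne receive the extra seats.

Arden 1, Brisco 1, Carrow 1, Dorne 7, Eskel 23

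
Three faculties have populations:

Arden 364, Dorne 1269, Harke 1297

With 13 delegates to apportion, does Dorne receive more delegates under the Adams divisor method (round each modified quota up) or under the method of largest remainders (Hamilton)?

Adams: Arden 2, Dorne 5, Harke 6.
Hamilton: Arden 1, Dorne 6, Harke 6.
Dorne gets 5 under Adams and 6 under Hamilton.

Hamilton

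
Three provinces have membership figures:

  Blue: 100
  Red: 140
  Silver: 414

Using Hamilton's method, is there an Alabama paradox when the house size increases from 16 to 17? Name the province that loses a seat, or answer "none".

At 16 seats: Blue 3, Red 3, Silver 10.
At 17 seats: Blue 2, Red 4, Silver 11.
Blue drops from 3 to 2.

Blue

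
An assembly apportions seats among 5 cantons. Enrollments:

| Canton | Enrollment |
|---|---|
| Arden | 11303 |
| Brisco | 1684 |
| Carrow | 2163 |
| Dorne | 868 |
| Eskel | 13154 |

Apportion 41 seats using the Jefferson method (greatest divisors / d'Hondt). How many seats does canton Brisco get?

Standard divisor 29172/41 ≈ 711.512; standard quotas: Arden 15.886, Brisco 2.367, Carrow 3.040, Dorne 1.220, Eskel 18.487.
Rounding down gives 15, 2, 3, 1, 18 = 39 seats, so the divisor must be adjusted.
With modified divisor 680: modified quotas Arden 16.622, Brisco 2.476, Carrow 3.181, Dorne 1.276, Eskel 19.344.
Rounding down: Arden 16, Brisco 2, Carrow 3, Dorne 1, Eskel 19 (total 41).
Brisco receives 2.

2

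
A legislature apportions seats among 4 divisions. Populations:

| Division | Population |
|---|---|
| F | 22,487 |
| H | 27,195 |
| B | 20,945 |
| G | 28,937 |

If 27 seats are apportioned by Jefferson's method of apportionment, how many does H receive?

Standard divisor 99564/27 ≈ 3687.556; standard quotas: F 6.098, H 7.375, B 5.680, G 7.847.
Rounding down gives 6, 7, 5, 7 = 25 seats, so the divisor must be adjusted.
With modified divisor 3450: modified quotas F 6.518, H 7.883, B 6.071, G 8.388.
Rounding down: F 6, H 7, B 6, G 8 (total 27).
H receives 7.

7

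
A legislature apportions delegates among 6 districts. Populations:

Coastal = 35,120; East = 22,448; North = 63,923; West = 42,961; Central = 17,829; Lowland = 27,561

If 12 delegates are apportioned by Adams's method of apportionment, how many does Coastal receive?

Standard divisor 209842/12 ≈ 17486.833; standard quotas: Coastal 2.008, East 1.284, North 3.655, West 2.457, Central 1.020, Lowland 1.576.
Rounding up gives 3, 2, 4, 3, 2, 2 = 16 seats, so the divisor must be adjusted.
With modified divisor 22000: modified quotas Coastal 1.596, East 1.020, North 2.906, West 1.953, Central 0.810, Lowland 1.253.
Rounding up: Coastal 2, East 2, North 3, West 2, Central 1, Lowland 2 (total 12).
Coastal receives 2.

2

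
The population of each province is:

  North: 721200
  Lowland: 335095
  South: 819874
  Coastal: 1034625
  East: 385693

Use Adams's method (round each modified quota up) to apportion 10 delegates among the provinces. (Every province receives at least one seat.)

North 2, Lowland 1, South 3, Coastal 3, East 1

Standard divisor 3296487/10 ≈ 329648.7; standard quotas: North 2.188, Lowland 1.017, South 2.487, Coastal 3.139, East 1.170.
Rounding up gives 3, 2, 3, 4, 2 = 14 seats, so the divisor must be adjusted.
With modified divisor 397800: modified quotas North 1.813, Lowland 0.842, South 2.061, Coastal 2.601, East 0.970.
Rounding up: North 2, Lowland 1, South 3, Coastal 3, East 1 (total 10).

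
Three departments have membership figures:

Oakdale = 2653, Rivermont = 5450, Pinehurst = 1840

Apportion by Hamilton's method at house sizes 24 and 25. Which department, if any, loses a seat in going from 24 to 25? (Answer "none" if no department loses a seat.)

At 24 seats: Oakdale 6, Rivermont 13, Pinehurst 5.
At 25 seats: Oakdale 7, Rivermont 14, Pinehurst 4.
Pinehurst drops from 5 to 4.

Pinehurst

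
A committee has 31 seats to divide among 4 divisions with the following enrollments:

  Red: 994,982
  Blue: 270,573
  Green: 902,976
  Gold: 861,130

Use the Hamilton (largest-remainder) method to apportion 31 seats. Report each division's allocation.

The standard divisor is 3029661/31 = 97731.
Standard quotas: Red 10.1808, Blue 2.7685, Green 9.2394, Gold 8.8112.
Lower quotas: Red 10, Blue 2, Green 9, Gold 8 (sum 29, leaving 2 seats).
Remainders in descending order: Gold 0.8112, Blue 0.7685, Green 0.2394, Red 0.1808.
The surplus seats go to Gold, Blue.

Red=10, Blue=3, Green=9, Gold=9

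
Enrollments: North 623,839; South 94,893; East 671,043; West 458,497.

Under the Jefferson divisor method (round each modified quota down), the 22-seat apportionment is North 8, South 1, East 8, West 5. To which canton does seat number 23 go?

West

Priority for the next seat is population ÷ (current seats + 1).
Priorities: North 69315.444, South 47446.500, East 74560.333, West 76416.167.
Highest priority: West.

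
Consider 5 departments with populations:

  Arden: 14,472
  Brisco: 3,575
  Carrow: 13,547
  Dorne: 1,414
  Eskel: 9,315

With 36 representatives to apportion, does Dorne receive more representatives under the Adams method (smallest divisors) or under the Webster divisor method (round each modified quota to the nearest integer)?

Adams: Arden 12, Brisco 3, Carrow 11, Dorne 2, Eskel 8.
Webster: Arden 12, Brisco 3, Carrow 12, Dorne 1, Eskel 8.
Dorne gets 2 under Adams and 1 under Webster.

Adams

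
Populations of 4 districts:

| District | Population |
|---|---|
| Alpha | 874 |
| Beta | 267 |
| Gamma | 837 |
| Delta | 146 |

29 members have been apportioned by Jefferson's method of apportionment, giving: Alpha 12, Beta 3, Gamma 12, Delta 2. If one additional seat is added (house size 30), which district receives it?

Priority for the next seat is population ÷ (current seats + 1).
Priorities: Alpha 67.231, Beta 66.750, Gamma 64.385, Delta 48.667.
Highest priority: Alpha.

Alpha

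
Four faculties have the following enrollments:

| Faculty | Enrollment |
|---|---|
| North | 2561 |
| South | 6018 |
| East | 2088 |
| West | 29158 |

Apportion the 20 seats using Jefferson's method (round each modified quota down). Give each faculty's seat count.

Standard divisor 39825/20 ≈ 1991.25; standard quotas: North 1.286, South 3.022, East 1.049, West 14.643.
Rounding down gives 1, 3, 1, 14 = 19 seats, so the divisor must be adjusted.
With modified divisor 1900: modified quotas North 1.348, South 3.167, East 1.099, West 15.346.
Rounding down: North 1, South 3, East 1, West 15 (total 20).

North: 1, South: 3, East: 1, West: 15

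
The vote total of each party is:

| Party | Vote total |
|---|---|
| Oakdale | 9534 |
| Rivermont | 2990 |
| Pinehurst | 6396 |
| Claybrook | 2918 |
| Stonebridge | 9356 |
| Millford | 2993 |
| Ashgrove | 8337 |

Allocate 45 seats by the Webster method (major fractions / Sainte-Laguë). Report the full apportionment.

Oakdale 10, Rivermont 3, Pinehurst 7, Claybrook 3, Stonebridge 10, Millford 3, Ashgrove 9

Standard divisor 42524/45 ≈ 944.978; standard quotas: Oakdale 10.089, Rivermont 3.164, Pinehurst 6.768, Claybrook 3.088, Stonebridge 9.901, Millford 3.167, Ashgrove 8.822.
Rounding to the nearest integer gives Oakdale 10, Rivermont 3, Pinehurst 7, Claybrook 3, Stonebridge 10, Millford 3, Ashgrove 9 — total 45, matching the house size, so no adjustment is needed.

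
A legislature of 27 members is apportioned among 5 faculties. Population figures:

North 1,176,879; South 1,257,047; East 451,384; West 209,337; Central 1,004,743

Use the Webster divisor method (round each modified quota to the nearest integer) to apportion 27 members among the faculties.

Standard divisor 4099390/27 ≈ 151829.259; standard quotas: North 7.751, South 8.279, East 2.973, West 1.379, Central 6.618.
Rounding to the nearest integer gives North 8, South 8, East 3, West 1, Central 7 — total 27, matching the house size, so no adjustment is needed.

North: 8; South: 8; East: 3; West: 1; Central: 7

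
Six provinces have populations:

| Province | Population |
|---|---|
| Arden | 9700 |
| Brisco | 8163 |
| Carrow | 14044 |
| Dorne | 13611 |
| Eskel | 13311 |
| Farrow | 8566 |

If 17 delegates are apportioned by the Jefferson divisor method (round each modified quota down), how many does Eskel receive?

Standard divisor 67395/17 ≈ 3964.412; standard quotas: Arden 2.447, Brisco 2.059, Carrow 3.543, Dorne 3.433, Eskel 3.358, Farrow 2.161.
Rounding down gives 2, 2, 3, 3, 3, 2 = 15 seats, so the divisor must be adjusted.
With modified divisor 3370: modified quotas Arden 2.878, Brisco 2.422, Carrow 4.167, Dorne 4.039, Eskel 3.950, Farrow 2.542.
Rounding down: Arden 2, Brisco 2, Carrow 4, Dorne 4, Eskel 3, Farrow 2 (total 17).
Eskel receives 3.

3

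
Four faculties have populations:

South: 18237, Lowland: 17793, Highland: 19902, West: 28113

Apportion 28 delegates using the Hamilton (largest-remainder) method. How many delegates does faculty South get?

6

The standard divisor is 84045/28 ≈ 3001.607.
Standard quotas: South 6.0757, Lowland 5.9278, Highland 6.6304, West 9.3660.
Lower quotas: South 6, Lowland 5, Highland 6, West 9 (sum 26, leaving 2 seats).
Remainders in descending order: Lowland 0.9278, Highland 0.6304, West 0.3660, South 0.0757.
The surplus seats go to Lowland, Highland.
South receives 6.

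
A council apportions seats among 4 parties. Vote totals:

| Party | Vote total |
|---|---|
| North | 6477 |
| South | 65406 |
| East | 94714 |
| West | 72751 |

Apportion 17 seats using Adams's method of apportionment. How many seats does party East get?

Standard divisor 239348/17 ≈ 14079.294; standard quotas: North 0.460, South 4.646, East 6.727, West 5.167.
Rounding up gives 1, 5, 7, 6 = 19 seats, so the divisor must be adjusted.
With modified divisor 16100: modified quotas North 0.402, South 4.062, East 5.883, West 4.519.
Rounding up: North 1, South 5, East 6, West 5 (total 17).
East receives 6.

6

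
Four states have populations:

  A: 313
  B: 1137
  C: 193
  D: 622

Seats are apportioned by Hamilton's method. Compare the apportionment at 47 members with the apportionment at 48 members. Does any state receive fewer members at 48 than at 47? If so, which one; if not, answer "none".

At 47 seats: A 6, B 24, C 4, D 13.
At 48 seats: A 7, B 24, C 4, D 13.
No state's allocation decreased.

none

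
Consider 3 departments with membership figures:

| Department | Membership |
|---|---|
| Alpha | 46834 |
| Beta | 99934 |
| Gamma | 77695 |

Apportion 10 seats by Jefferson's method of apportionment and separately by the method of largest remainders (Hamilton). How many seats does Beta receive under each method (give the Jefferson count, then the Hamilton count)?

5 and 4

Jefferson: Alpha 2, Beta 5, Gamma 3.
Hamilton: Alpha 2, Beta 4, Gamma 4.
Beta gets 5 under Jefferson and 4 under Hamilton.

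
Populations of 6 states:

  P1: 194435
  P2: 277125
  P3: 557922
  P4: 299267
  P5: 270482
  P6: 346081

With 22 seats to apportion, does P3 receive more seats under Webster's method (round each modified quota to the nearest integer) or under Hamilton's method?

Webster: P1 2, P2 3, P3 7, P4 3, P5 3, P6 4.
Hamilton: P1 2, P2 3, P3 6, P4 4, P5 3, P6 4.
P3 gets 7 under Webster and 6 under Hamilton.

Webster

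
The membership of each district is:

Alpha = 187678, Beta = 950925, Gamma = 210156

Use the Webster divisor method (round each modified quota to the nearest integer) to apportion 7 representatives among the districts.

Standard divisor 1348759/7 ≈ 192679.857; standard quotas: Alpha 0.974, Beta 4.935, Gamma 1.091.
Rounding to the nearest integer gives Alpha 1, Beta 5, Gamma 1 — total 7, matching the house size, so no adjustment is needed.

Alpha=1, Beta=5, Gamma=1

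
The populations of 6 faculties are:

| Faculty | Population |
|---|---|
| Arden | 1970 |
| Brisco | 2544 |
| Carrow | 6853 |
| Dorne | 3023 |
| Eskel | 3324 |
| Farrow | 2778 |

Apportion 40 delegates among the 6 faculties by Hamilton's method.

Total 20492; standard divisor 20492/40 ≈ 512.3.
Standard quotas: Arden 3.8454, Brisco 4.9658, Carrow 13.3769, Dorne 5.9008, Eskel 6.4884, Farrow 5.4226.
Lower quotas: Arden 3, Brisco 4, Carrow 13, Dorne 5, Eskel 6, Farrow 5 (sum 36, leaving 4 seats).
Remainders in descending order: Brisco 0.9658, Dorne 0.9008, Arden 0.8454, Eskel 0.4884, Farrow 0.4226, Carrow 0.3769.
The surplus seats go to Brisco, Dorne, Arden, Eskel.

Arden: 4, Brisco: 5, Carrow: 13, Dorne: 6, Eskel: 7, Farrow: 5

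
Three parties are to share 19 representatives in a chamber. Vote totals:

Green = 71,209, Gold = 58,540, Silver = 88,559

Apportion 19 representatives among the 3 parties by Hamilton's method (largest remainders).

Green=6; Gold=5; Silver=8

Total 218308; standard divisor 218308/19 ≈ 11489.895.
Standard quotas: Green 6.1975, Gold 5.0949, Silver 7.7076.
Lower quotas: Green 6, Gold 5, Silver 7 (sum 18, leaving 1 seat).
Remainders in descending order: Silver 0.7076, Green 0.1975, Gold 0.0949.
The surplus seat goes to Silver.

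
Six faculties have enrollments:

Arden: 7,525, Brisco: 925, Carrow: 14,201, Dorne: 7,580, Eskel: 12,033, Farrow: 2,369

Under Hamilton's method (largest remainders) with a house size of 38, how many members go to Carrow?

Total 44633; standard divisor 44633/38 ≈ 1174.553.
Standard quotas: Arden 6.4067, Brisco 0.7875, Carrow 12.0906, Dorne 6.4535, Eskel 10.2448, Farrow 2.0169.
Lower quotas: Arden 6, Brisco 0, Carrow 12, Dorne 6, Eskel 10, Farrow 2 (sum 36, leaving 2 seats).
Remainders in descending order: Brisco 0.7875, Dorne 0.4535, Arden 0.4067, Eskel 0.2448, Carrow 0.0906, Farrow 0.0169.
The surplus seats go to Brisco, Dorne.
Carrow receives 12.

12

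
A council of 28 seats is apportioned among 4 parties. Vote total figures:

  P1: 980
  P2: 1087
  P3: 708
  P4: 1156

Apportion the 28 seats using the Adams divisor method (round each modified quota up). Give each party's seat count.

P1 7, P2 8, P3 5, P4 8

Standard divisor 3931/28 ≈ 140.393; standard quotas: P1 6.980, P2 7.743, P3 5.043, P4 8.234.
Rounding up gives 7, 8, 6, 9 = 30 seats, so the divisor must be adjusted.
With modified divisor 150: modified quotas P1 6.533, P2 7.247, P3 4.720, P4 7.707.
Rounding up: P1 7, P2 8, P3 5, P4 8 (total 28).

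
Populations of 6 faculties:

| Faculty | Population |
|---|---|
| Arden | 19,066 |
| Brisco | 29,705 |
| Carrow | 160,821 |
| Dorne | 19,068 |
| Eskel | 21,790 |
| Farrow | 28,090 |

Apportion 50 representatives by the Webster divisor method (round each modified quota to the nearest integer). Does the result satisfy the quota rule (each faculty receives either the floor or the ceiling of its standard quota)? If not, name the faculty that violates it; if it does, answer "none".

Standard quotas: Arden 3.422, Brisco 5.332, Carrow 28.869, Dorne 3.423, Eskel 3.911, Farrow 5.042.
Webster allocation: Arden 3, Brisco 5, Carrow 30, Dorne 3, Eskel 4, Farrow 5.
Carrow has quota 28.869 (lower 28, upper 29) but receives 30 — outside the quota interval.

Carrow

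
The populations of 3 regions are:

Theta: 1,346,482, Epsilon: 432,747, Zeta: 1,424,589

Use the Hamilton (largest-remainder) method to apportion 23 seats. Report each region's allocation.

The standard divisor is 3203818/23 ≈ 139296.435.
Standard quotas: Theta 9.6663, Epsilon 3.1067, Zeta 10.2270.
Lower quotas: Theta 9, Epsilon 3, Zeta 10 (sum 22, leaving 1 seat).
Remainders in descending order: Theta 0.6663, Zeta 0.2270, Epsilon 0.1067.
Largest remainder: Theta receives the extra seat.

Theta 10; Epsilon 3; Zeta 10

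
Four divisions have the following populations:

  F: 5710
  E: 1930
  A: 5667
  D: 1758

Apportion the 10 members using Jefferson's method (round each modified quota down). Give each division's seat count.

F=4, E=1, A=4, D=1

Standard divisor 15065/10 ≈ 1506.5; standard quotas: F 3.790, E 1.281, A 3.762, D 1.167.
Rounding down gives 3, 1, 3, 1 = 8 seats, so the divisor must be adjusted.
With modified divisor 1300: modified quotas F 4.392, E 1.485, A 4.359, D 1.352.
Rounding down: F 4, E 1, A 4, D 1 (total 10).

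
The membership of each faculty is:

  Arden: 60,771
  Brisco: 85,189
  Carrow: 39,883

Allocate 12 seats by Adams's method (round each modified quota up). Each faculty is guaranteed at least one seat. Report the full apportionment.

Arden 4, Brisco 5, Carrow 3

Standard divisor 185843/12 ≈ 15486.917; standard quotas: Arden 3.924, Brisco 5.501, Carrow 2.575.
Rounding up gives 4, 6, 3 = 13 seats, so the divisor must be adjusted.
With modified divisor 18500: modified quotas Arden 3.285, Brisco 4.605, Carrow 2.156.
Rounding up: Arden 4, Brisco 5, Carrow 3 (total 12).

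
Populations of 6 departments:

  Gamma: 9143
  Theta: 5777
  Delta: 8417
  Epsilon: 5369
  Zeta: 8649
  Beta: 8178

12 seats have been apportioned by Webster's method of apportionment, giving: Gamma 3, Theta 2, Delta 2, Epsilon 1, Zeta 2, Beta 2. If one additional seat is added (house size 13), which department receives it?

Epsilon

Priority for the next seat is population ÷ (current seats + 0.5).
Priorities: Gamma 2612.286, Theta 2310.800, Delta 3366.800, Epsilon 3579.333, Zeta 3459.600, Beta 3271.200.
Highest priority: Epsilon.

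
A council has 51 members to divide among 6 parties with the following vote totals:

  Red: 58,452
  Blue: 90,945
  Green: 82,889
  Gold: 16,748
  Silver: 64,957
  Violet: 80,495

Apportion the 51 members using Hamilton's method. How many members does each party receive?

Red: 8; Blue: 12; Green: 11; Gold: 2; Silver: 8; Violet: 10

Standard divisor: 394486 ÷ 51 ≈ 7735.02.
Standard quotas: Red 7.5568, Blue 11.7576, Green 10.7161, Gold 2.1652, Silver 8.3978, Violet 10.4066.
Lower quotas: Red 7, Blue 11, Green 10, Gold 2, Silver 8, Violet 10 (sum 48, leaving 3 seats).
Remainders in descending order: Blue 0.7576, Green 0.7161, Red 0.5568, Violet 0.4066, Silver 0.3978, Gold 0.1652.
The surplus seats go to Blue, Green, Red.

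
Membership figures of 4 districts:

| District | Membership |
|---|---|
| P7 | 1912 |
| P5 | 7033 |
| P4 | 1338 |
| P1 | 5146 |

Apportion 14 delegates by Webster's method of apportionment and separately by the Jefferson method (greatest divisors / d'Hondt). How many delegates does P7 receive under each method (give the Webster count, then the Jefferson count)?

2 and 1

Webster: P7 2, P5 6, P4 1, P1 5.
Jefferson: P7 1, P5 7, P4 1, P1 5.
P7 gets 2 under Webster and 1 under Jefferson.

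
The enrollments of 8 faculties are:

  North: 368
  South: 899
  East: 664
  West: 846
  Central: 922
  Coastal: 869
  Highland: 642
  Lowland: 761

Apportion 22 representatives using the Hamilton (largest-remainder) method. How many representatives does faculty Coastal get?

Standard divisor: 5971 ÷ 22 ≈ 271.409.
Standard quotas: North 1.356, South 3.312, East 2.446, West 3.117, Central 3.397, Coastal 3.202, Highland 2.365, Lowland 2.804.
Lower quotas: North 1, South 3, East 2, West 3, Central 3, Coastal 3, Highland 2, Lowland 2 (sum 19, leaving 3 seats).
Remainders in descending order: Lowland 0.804, East 0.446, Central 0.397, Highland 0.365, North 0.356, South 0.312, Coastal 0.202, West 0.117.
The surplus seats go to Lowland, East, Central.
Coastal receives 3.

3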